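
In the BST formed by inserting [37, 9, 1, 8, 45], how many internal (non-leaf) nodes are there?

Tree built from: [37, 9, 1, 8, 45]
Tree (level-order array): [37, 9, 45, 1, None, None, None, None, 8]
Rule: An internal node has at least one child.
Per-node child counts:
  node 37: 2 child(ren)
  node 9: 1 child(ren)
  node 1: 1 child(ren)
  node 8: 0 child(ren)
  node 45: 0 child(ren)
Matching nodes: [37, 9, 1]
Count of internal (non-leaf) nodes: 3


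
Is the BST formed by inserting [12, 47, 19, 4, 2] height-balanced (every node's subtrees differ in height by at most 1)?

Tree (level-order array): [12, 4, 47, 2, None, 19]
Definition: a tree is height-balanced if, at every node, |h(left) - h(right)| <= 1 (empty subtree has height -1).
Bottom-up per-node check:
  node 2: h_left=-1, h_right=-1, diff=0 [OK], height=0
  node 4: h_left=0, h_right=-1, diff=1 [OK], height=1
  node 19: h_left=-1, h_right=-1, diff=0 [OK], height=0
  node 47: h_left=0, h_right=-1, diff=1 [OK], height=1
  node 12: h_left=1, h_right=1, diff=0 [OK], height=2
All nodes satisfy the balance condition.
Result: Balanced


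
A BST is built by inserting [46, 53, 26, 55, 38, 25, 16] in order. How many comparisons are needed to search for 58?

Search path for 58: 46 -> 53 -> 55
Found: False
Comparisons: 3


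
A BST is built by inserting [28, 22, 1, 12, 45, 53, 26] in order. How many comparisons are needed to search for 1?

Search path for 1: 28 -> 22 -> 1
Found: True
Comparisons: 3


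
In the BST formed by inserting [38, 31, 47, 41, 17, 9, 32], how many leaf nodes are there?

Tree built from: [38, 31, 47, 41, 17, 9, 32]
Tree (level-order array): [38, 31, 47, 17, 32, 41, None, 9]
Rule: A leaf has 0 children.
Per-node child counts:
  node 38: 2 child(ren)
  node 31: 2 child(ren)
  node 17: 1 child(ren)
  node 9: 0 child(ren)
  node 32: 0 child(ren)
  node 47: 1 child(ren)
  node 41: 0 child(ren)
Matching nodes: [9, 32, 41]
Count of leaf nodes: 3


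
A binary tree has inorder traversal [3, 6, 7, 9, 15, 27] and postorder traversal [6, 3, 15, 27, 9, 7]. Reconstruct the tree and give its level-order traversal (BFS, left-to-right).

Inorder:   [3, 6, 7, 9, 15, 27]
Postorder: [6, 3, 15, 27, 9, 7]
Algorithm: postorder visits root last, so walk postorder right-to-left;
each value is the root of the current inorder slice — split it at that
value, recurse on the right subtree first, then the left.
Recursive splits:
  root=7; inorder splits into left=[3, 6], right=[9, 15, 27]
  root=9; inorder splits into left=[], right=[15, 27]
  root=27; inorder splits into left=[15], right=[]
  root=15; inorder splits into left=[], right=[]
  root=3; inorder splits into left=[], right=[6]
  root=6; inorder splits into left=[], right=[]
Reconstructed level-order: [7, 3, 9, 6, 27, 15]


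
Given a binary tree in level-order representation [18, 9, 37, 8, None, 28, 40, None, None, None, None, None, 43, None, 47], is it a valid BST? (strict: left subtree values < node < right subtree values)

Level-order array: [18, 9, 37, 8, None, 28, 40, None, None, None, None, None, 43, None, 47]
Validate using subtree bounds (lo, hi): at each node, require lo < value < hi,
then recurse left with hi=value and right with lo=value.
Preorder trace (stopping at first violation):
  at node 18 with bounds (-inf, +inf): OK
  at node 9 with bounds (-inf, 18): OK
  at node 8 with bounds (-inf, 9): OK
  at node 37 with bounds (18, +inf): OK
  at node 28 with bounds (18, 37): OK
  at node 40 with bounds (37, +inf): OK
  at node 43 with bounds (40, +inf): OK
  at node 47 with bounds (43, +inf): OK
No violation found at any node.
Result: Valid BST


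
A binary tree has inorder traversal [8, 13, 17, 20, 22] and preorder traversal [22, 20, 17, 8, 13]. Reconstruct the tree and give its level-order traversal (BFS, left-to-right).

Inorder:  [8, 13, 17, 20, 22]
Preorder: [22, 20, 17, 8, 13]
Algorithm: preorder visits root first, so consume preorder in order;
for each root, split the current inorder slice at that value into
left-subtree inorder and right-subtree inorder, then recurse.
Recursive splits:
  root=22; inorder splits into left=[8, 13, 17, 20], right=[]
  root=20; inorder splits into left=[8, 13, 17], right=[]
  root=17; inorder splits into left=[8, 13], right=[]
  root=8; inorder splits into left=[], right=[13]
  root=13; inorder splits into left=[], right=[]
Reconstructed level-order: [22, 20, 17, 8, 13]


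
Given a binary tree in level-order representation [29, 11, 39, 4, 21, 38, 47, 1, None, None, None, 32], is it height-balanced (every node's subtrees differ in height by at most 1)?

Tree (level-order array): [29, 11, 39, 4, 21, 38, 47, 1, None, None, None, 32]
Definition: a tree is height-balanced if, at every node, |h(left) - h(right)| <= 1 (empty subtree has height -1).
Bottom-up per-node check:
  node 1: h_left=-1, h_right=-1, diff=0 [OK], height=0
  node 4: h_left=0, h_right=-1, diff=1 [OK], height=1
  node 21: h_left=-1, h_right=-1, diff=0 [OK], height=0
  node 11: h_left=1, h_right=0, diff=1 [OK], height=2
  node 32: h_left=-1, h_right=-1, diff=0 [OK], height=0
  node 38: h_left=0, h_right=-1, diff=1 [OK], height=1
  node 47: h_left=-1, h_right=-1, diff=0 [OK], height=0
  node 39: h_left=1, h_right=0, diff=1 [OK], height=2
  node 29: h_left=2, h_right=2, diff=0 [OK], height=3
All nodes satisfy the balance condition.
Result: Balanced


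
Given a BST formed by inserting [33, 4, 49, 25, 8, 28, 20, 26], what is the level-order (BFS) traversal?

Tree insertion order: [33, 4, 49, 25, 8, 28, 20, 26]
Tree (level-order array): [33, 4, 49, None, 25, None, None, 8, 28, None, 20, 26]
BFS from the root, enqueuing left then right child of each popped node:
  queue [33] -> pop 33, enqueue [4, 49], visited so far: [33]
  queue [4, 49] -> pop 4, enqueue [25], visited so far: [33, 4]
  queue [49, 25] -> pop 49, enqueue [none], visited so far: [33, 4, 49]
  queue [25] -> pop 25, enqueue [8, 28], visited so far: [33, 4, 49, 25]
  queue [8, 28] -> pop 8, enqueue [20], visited so far: [33, 4, 49, 25, 8]
  queue [28, 20] -> pop 28, enqueue [26], visited so far: [33, 4, 49, 25, 8, 28]
  queue [20, 26] -> pop 20, enqueue [none], visited so far: [33, 4, 49, 25, 8, 28, 20]
  queue [26] -> pop 26, enqueue [none], visited so far: [33, 4, 49, 25, 8, 28, 20, 26]
Result: [33, 4, 49, 25, 8, 28, 20, 26]


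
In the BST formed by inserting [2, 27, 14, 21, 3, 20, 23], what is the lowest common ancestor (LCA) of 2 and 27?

Tree insertion order: [2, 27, 14, 21, 3, 20, 23]
Tree (level-order array): [2, None, 27, 14, None, 3, 21, None, None, 20, 23]
In a BST, the LCA of p=2, q=27 is the first node v on the
root-to-leaf path with p <= v <= q (go left if both < v, right if both > v).
Walk from root:
  at 2: 2 <= 2 <= 27, this is the LCA
LCA = 2


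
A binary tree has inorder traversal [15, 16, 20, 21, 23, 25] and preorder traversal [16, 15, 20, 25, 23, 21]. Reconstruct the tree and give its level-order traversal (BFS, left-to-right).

Inorder:  [15, 16, 20, 21, 23, 25]
Preorder: [16, 15, 20, 25, 23, 21]
Algorithm: preorder visits root first, so consume preorder in order;
for each root, split the current inorder slice at that value into
left-subtree inorder and right-subtree inorder, then recurse.
Recursive splits:
  root=16; inorder splits into left=[15], right=[20, 21, 23, 25]
  root=15; inorder splits into left=[], right=[]
  root=20; inorder splits into left=[], right=[21, 23, 25]
  root=25; inorder splits into left=[21, 23], right=[]
  root=23; inorder splits into left=[21], right=[]
  root=21; inorder splits into left=[], right=[]
Reconstructed level-order: [16, 15, 20, 25, 23, 21]


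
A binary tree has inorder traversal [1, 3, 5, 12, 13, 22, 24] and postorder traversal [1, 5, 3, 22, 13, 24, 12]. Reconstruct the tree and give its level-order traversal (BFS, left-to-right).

Inorder:   [1, 3, 5, 12, 13, 22, 24]
Postorder: [1, 5, 3, 22, 13, 24, 12]
Algorithm: postorder visits root last, so walk postorder right-to-left;
each value is the root of the current inorder slice — split it at that
value, recurse on the right subtree first, then the left.
Recursive splits:
  root=12; inorder splits into left=[1, 3, 5], right=[13, 22, 24]
  root=24; inorder splits into left=[13, 22], right=[]
  root=13; inorder splits into left=[], right=[22]
  root=22; inorder splits into left=[], right=[]
  root=3; inorder splits into left=[1], right=[5]
  root=5; inorder splits into left=[], right=[]
  root=1; inorder splits into left=[], right=[]
Reconstructed level-order: [12, 3, 24, 1, 5, 13, 22]


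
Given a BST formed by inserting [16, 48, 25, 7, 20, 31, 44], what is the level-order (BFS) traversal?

Tree insertion order: [16, 48, 25, 7, 20, 31, 44]
Tree (level-order array): [16, 7, 48, None, None, 25, None, 20, 31, None, None, None, 44]
BFS from the root, enqueuing left then right child of each popped node:
  queue [16] -> pop 16, enqueue [7, 48], visited so far: [16]
  queue [7, 48] -> pop 7, enqueue [none], visited so far: [16, 7]
  queue [48] -> pop 48, enqueue [25], visited so far: [16, 7, 48]
  queue [25] -> pop 25, enqueue [20, 31], visited so far: [16, 7, 48, 25]
  queue [20, 31] -> pop 20, enqueue [none], visited so far: [16, 7, 48, 25, 20]
  queue [31] -> pop 31, enqueue [44], visited so far: [16, 7, 48, 25, 20, 31]
  queue [44] -> pop 44, enqueue [none], visited so far: [16, 7, 48, 25, 20, 31, 44]
Result: [16, 7, 48, 25, 20, 31, 44]


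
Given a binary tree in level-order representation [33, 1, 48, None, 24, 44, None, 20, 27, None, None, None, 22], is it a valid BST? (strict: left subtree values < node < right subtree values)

Level-order array: [33, 1, 48, None, 24, 44, None, 20, 27, None, None, None, 22]
Validate using subtree bounds (lo, hi): at each node, require lo < value < hi,
then recurse left with hi=value and right with lo=value.
Preorder trace (stopping at first violation):
  at node 33 with bounds (-inf, +inf): OK
  at node 1 with bounds (-inf, 33): OK
  at node 24 with bounds (1, 33): OK
  at node 20 with bounds (1, 24): OK
  at node 22 with bounds (20, 24): OK
  at node 27 with bounds (24, 33): OK
  at node 48 with bounds (33, +inf): OK
  at node 44 with bounds (33, 48): OK
No violation found at any node.
Result: Valid BST


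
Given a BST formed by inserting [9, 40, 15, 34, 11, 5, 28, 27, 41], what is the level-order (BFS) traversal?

Tree insertion order: [9, 40, 15, 34, 11, 5, 28, 27, 41]
Tree (level-order array): [9, 5, 40, None, None, 15, 41, 11, 34, None, None, None, None, 28, None, 27]
BFS from the root, enqueuing left then right child of each popped node:
  queue [9] -> pop 9, enqueue [5, 40], visited so far: [9]
  queue [5, 40] -> pop 5, enqueue [none], visited so far: [9, 5]
  queue [40] -> pop 40, enqueue [15, 41], visited so far: [9, 5, 40]
  queue [15, 41] -> pop 15, enqueue [11, 34], visited so far: [9, 5, 40, 15]
  queue [41, 11, 34] -> pop 41, enqueue [none], visited so far: [9, 5, 40, 15, 41]
  queue [11, 34] -> pop 11, enqueue [none], visited so far: [9, 5, 40, 15, 41, 11]
  queue [34] -> pop 34, enqueue [28], visited so far: [9, 5, 40, 15, 41, 11, 34]
  queue [28] -> pop 28, enqueue [27], visited so far: [9, 5, 40, 15, 41, 11, 34, 28]
  queue [27] -> pop 27, enqueue [none], visited so far: [9, 5, 40, 15, 41, 11, 34, 28, 27]
Result: [9, 5, 40, 15, 41, 11, 34, 28, 27]


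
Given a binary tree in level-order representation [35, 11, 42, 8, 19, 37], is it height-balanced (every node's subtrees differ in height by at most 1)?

Tree (level-order array): [35, 11, 42, 8, 19, 37]
Definition: a tree is height-balanced if, at every node, |h(left) - h(right)| <= 1 (empty subtree has height -1).
Bottom-up per-node check:
  node 8: h_left=-1, h_right=-1, diff=0 [OK], height=0
  node 19: h_left=-1, h_right=-1, diff=0 [OK], height=0
  node 11: h_left=0, h_right=0, diff=0 [OK], height=1
  node 37: h_left=-1, h_right=-1, diff=0 [OK], height=0
  node 42: h_left=0, h_right=-1, diff=1 [OK], height=1
  node 35: h_left=1, h_right=1, diff=0 [OK], height=2
All nodes satisfy the balance condition.
Result: Balanced


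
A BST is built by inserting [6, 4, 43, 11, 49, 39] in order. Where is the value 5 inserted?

Starting tree (level order): [6, 4, 43, None, None, 11, 49, None, 39]
Insertion path: 6 -> 4
Result: insert 5 as right child of 4
Final tree (level order): [6, 4, 43, None, 5, 11, 49, None, None, None, 39]


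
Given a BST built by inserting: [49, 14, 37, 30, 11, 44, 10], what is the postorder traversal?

Tree insertion order: [49, 14, 37, 30, 11, 44, 10]
Tree (level-order array): [49, 14, None, 11, 37, 10, None, 30, 44]
Postorder traversal: [10, 11, 30, 44, 37, 14, 49]


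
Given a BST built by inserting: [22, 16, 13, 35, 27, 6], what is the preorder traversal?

Tree insertion order: [22, 16, 13, 35, 27, 6]
Tree (level-order array): [22, 16, 35, 13, None, 27, None, 6]
Preorder traversal: [22, 16, 13, 6, 35, 27]


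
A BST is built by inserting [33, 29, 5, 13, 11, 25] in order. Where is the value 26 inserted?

Starting tree (level order): [33, 29, None, 5, None, None, 13, 11, 25]
Insertion path: 33 -> 29 -> 5 -> 13 -> 25
Result: insert 26 as right child of 25
Final tree (level order): [33, 29, None, 5, None, None, 13, 11, 25, None, None, None, 26]


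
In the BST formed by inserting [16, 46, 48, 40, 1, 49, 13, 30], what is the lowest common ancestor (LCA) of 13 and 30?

Tree insertion order: [16, 46, 48, 40, 1, 49, 13, 30]
Tree (level-order array): [16, 1, 46, None, 13, 40, 48, None, None, 30, None, None, 49]
In a BST, the LCA of p=13, q=30 is the first node v on the
root-to-leaf path with p <= v <= q (go left if both < v, right if both > v).
Walk from root:
  at 16: 13 <= 16 <= 30, this is the LCA
LCA = 16


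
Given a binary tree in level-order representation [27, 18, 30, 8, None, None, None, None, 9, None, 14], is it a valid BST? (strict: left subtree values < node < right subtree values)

Level-order array: [27, 18, 30, 8, None, None, None, None, 9, None, 14]
Validate using subtree bounds (lo, hi): at each node, require lo < value < hi,
then recurse left with hi=value and right with lo=value.
Preorder trace (stopping at first violation):
  at node 27 with bounds (-inf, +inf): OK
  at node 18 with bounds (-inf, 27): OK
  at node 8 with bounds (-inf, 18): OK
  at node 9 with bounds (8, 18): OK
  at node 14 with bounds (9, 18): OK
  at node 30 with bounds (27, +inf): OK
No violation found at any node.
Result: Valid BST


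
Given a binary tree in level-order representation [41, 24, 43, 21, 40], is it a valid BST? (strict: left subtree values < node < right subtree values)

Level-order array: [41, 24, 43, 21, 40]
Validate using subtree bounds (lo, hi): at each node, require lo < value < hi,
then recurse left with hi=value and right with lo=value.
Preorder trace (stopping at first violation):
  at node 41 with bounds (-inf, +inf): OK
  at node 24 with bounds (-inf, 41): OK
  at node 21 with bounds (-inf, 24): OK
  at node 40 with bounds (24, 41): OK
  at node 43 with bounds (41, +inf): OK
No violation found at any node.
Result: Valid BST


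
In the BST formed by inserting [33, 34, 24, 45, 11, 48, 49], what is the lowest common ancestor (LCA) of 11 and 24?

Tree insertion order: [33, 34, 24, 45, 11, 48, 49]
Tree (level-order array): [33, 24, 34, 11, None, None, 45, None, None, None, 48, None, 49]
In a BST, the LCA of p=11, q=24 is the first node v on the
root-to-leaf path with p <= v <= q (go left if both < v, right if both > v).
Walk from root:
  at 33: both 11 and 24 < 33, go left
  at 24: 11 <= 24 <= 24, this is the LCA
LCA = 24


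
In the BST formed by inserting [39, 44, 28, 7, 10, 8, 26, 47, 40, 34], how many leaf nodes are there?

Tree built from: [39, 44, 28, 7, 10, 8, 26, 47, 40, 34]
Tree (level-order array): [39, 28, 44, 7, 34, 40, 47, None, 10, None, None, None, None, None, None, 8, 26]
Rule: A leaf has 0 children.
Per-node child counts:
  node 39: 2 child(ren)
  node 28: 2 child(ren)
  node 7: 1 child(ren)
  node 10: 2 child(ren)
  node 8: 0 child(ren)
  node 26: 0 child(ren)
  node 34: 0 child(ren)
  node 44: 2 child(ren)
  node 40: 0 child(ren)
  node 47: 0 child(ren)
Matching nodes: [8, 26, 34, 40, 47]
Count of leaf nodes: 5


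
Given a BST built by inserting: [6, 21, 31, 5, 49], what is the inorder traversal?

Tree insertion order: [6, 21, 31, 5, 49]
Tree (level-order array): [6, 5, 21, None, None, None, 31, None, 49]
Inorder traversal: [5, 6, 21, 31, 49]


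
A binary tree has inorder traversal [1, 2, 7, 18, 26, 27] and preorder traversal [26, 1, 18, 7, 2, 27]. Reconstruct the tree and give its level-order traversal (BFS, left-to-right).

Inorder:  [1, 2, 7, 18, 26, 27]
Preorder: [26, 1, 18, 7, 2, 27]
Algorithm: preorder visits root first, so consume preorder in order;
for each root, split the current inorder slice at that value into
left-subtree inorder and right-subtree inorder, then recurse.
Recursive splits:
  root=26; inorder splits into left=[1, 2, 7, 18], right=[27]
  root=1; inorder splits into left=[], right=[2, 7, 18]
  root=18; inorder splits into left=[2, 7], right=[]
  root=7; inorder splits into left=[2], right=[]
  root=2; inorder splits into left=[], right=[]
  root=27; inorder splits into left=[], right=[]
Reconstructed level-order: [26, 1, 27, 18, 7, 2]


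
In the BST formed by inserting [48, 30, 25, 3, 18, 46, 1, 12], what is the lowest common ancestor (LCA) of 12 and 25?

Tree insertion order: [48, 30, 25, 3, 18, 46, 1, 12]
Tree (level-order array): [48, 30, None, 25, 46, 3, None, None, None, 1, 18, None, None, 12]
In a BST, the LCA of p=12, q=25 is the first node v on the
root-to-leaf path with p <= v <= q (go left if both < v, right if both > v).
Walk from root:
  at 48: both 12 and 25 < 48, go left
  at 30: both 12 and 25 < 30, go left
  at 25: 12 <= 25 <= 25, this is the LCA
LCA = 25


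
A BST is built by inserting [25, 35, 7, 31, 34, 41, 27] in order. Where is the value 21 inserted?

Starting tree (level order): [25, 7, 35, None, None, 31, 41, 27, 34]
Insertion path: 25 -> 7
Result: insert 21 as right child of 7
Final tree (level order): [25, 7, 35, None, 21, 31, 41, None, None, 27, 34]


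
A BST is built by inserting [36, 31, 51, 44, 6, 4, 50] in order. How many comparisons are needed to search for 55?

Search path for 55: 36 -> 51
Found: False
Comparisons: 2


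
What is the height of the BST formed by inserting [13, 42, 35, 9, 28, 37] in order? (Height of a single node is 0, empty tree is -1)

Insertion order: [13, 42, 35, 9, 28, 37]
Tree (level-order array): [13, 9, 42, None, None, 35, None, 28, 37]
Compute height bottom-up (empty subtree = -1):
  height(9) = 1 + max(-1, -1) = 0
  height(28) = 1 + max(-1, -1) = 0
  height(37) = 1 + max(-1, -1) = 0
  height(35) = 1 + max(0, 0) = 1
  height(42) = 1 + max(1, -1) = 2
  height(13) = 1 + max(0, 2) = 3
Height = 3


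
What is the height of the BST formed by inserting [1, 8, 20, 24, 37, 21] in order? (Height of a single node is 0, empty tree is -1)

Insertion order: [1, 8, 20, 24, 37, 21]
Tree (level-order array): [1, None, 8, None, 20, None, 24, 21, 37]
Compute height bottom-up (empty subtree = -1):
  height(21) = 1 + max(-1, -1) = 0
  height(37) = 1 + max(-1, -1) = 0
  height(24) = 1 + max(0, 0) = 1
  height(20) = 1 + max(-1, 1) = 2
  height(8) = 1 + max(-1, 2) = 3
  height(1) = 1 + max(-1, 3) = 4
Height = 4


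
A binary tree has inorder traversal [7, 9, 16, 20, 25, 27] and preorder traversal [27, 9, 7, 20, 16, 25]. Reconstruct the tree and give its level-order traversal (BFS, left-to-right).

Inorder:  [7, 9, 16, 20, 25, 27]
Preorder: [27, 9, 7, 20, 16, 25]
Algorithm: preorder visits root first, so consume preorder in order;
for each root, split the current inorder slice at that value into
left-subtree inorder and right-subtree inorder, then recurse.
Recursive splits:
  root=27; inorder splits into left=[7, 9, 16, 20, 25], right=[]
  root=9; inorder splits into left=[7], right=[16, 20, 25]
  root=7; inorder splits into left=[], right=[]
  root=20; inorder splits into left=[16], right=[25]
  root=16; inorder splits into left=[], right=[]
  root=25; inorder splits into left=[], right=[]
Reconstructed level-order: [27, 9, 7, 20, 16, 25]


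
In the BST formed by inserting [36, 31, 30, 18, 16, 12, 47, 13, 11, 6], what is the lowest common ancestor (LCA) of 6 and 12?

Tree insertion order: [36, 31, 30, 18, 16, 12, 47, 13, 11, 6]
Tree (level-order array): [36, 31, 47, 30, None, None, None, 18, None, 16, None, 12, None, 11, 13, 6]
In a BST, the LCA of p=6, q=12 is the first node v on the
root-to-leaf path with p <= v <= q (go left if both < v, right if both > v).
Walk from root:
  at 36: both 6 and 12 < 36, go left
  at 31: both 6 and 12 < 31, go left
  at 30: both 6 and 12 < 30, go left
  at 18: both 6 and 12 < 18, go left
  at 16: both 6 and 12 < 16, go left
  at 12: 6 <= 12 <= 12, this is the LCA
LCA = 12


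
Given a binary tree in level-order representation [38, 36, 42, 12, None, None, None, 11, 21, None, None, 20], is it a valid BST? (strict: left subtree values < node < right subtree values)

Level-order array: [38, 36, 42, 12, None, None, None, 11, 21, None, None, 20]
Validate using subtree bounds (lo, hi): at each node, require lo < value < hi,
then recurse left with hi=value and right with lo=value.
Preorder trace (stopping at first violation):
  at node 38 with bounds (-inf, +inf): OK
  at node 36 with bounds (-inf, 38): OK
  at node 12 with bounds (-inf, 36): OK
  at node 11 with bounds (-inf, 12): OK
  at node 21 with bounds (12, 36): OK
  at node 20 with bounds (12, 21): OK
  at node 42 with bounds (38, +inf): OK
No violation found at any node.
Result: Valid BST


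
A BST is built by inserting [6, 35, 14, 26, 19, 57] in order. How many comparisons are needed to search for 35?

Search path for 35: 6 -> 35
Found: True
Comparisons: 2


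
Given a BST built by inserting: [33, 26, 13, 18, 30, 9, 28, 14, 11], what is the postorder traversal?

Tree insertion order: [33, 26, 13, 18, 30, 9, 28, 14, 11]
Tree (level-order array): [33, 26, None, 13, 30, 9, 18, 28, None, None, 11, 14]
Postorder traversal: [11, 9, 14, 18, 13, 28, 30, 26, 33]


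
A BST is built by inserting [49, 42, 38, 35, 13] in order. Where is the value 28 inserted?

Starting tree (level order): [49, 42, None, 38, None, 35, None, 13]
Insertion path: 49 -> 42 -> 38 -> 35 -> 13
Result: insert 28 as right child of 13
Final tree (level order): [49, 42, None, 38, None, 35, None, 13, None, None, 28]


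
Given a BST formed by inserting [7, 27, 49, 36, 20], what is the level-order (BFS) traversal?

Tree insertion order: [7, 27, 49, 36, 20]
Tree (level-order array): [7, None, 27, 20, 49, None, None, 36]
BFS from the root, enqueuing left then right child of each popped node:
  queue [7] -> pop 7, enqueue [27], visited so far: [7]
  queue [27] -> pop 27, enqueue [20, 49], visited so far: [7, 27]
  queue [20, 49] -> pop 20, enqueue [none], visited so far: [7, 27, 20]
  queue [49] -> pop 49, enqueue [36], visited so far: [7, 27, 20, 49]
  queue [36] -> pop 36, enqueue [none], visited so far: [7, 27, 20, 49, 36]
Result: [7, 27, 20, 49, 36]


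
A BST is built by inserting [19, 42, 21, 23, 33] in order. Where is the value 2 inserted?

Starting tree (level order): [19, None, 42, 21, None, None, 23, None, 33]
Insertion path: 19
Result: insert 2 as left child of 19
Final tree (level order): [19, 2, 42, None, None, 21, None, None, 23, None, 33]


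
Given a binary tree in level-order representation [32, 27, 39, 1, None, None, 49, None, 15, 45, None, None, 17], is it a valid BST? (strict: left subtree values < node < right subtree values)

Level-order array: [32, 27, 39, 1, None, None, 49, None, 15, 45, None, None, 17]
Validate using subtree bounds (lo, hi): at each node, require lo < value < hi,
then recurse left with hi=value and right with lo=value.
Preorder trace (stopping at first violation):
  at node 32 with bounds (-inf, +inf): OK
  at node 27 with bounds (-inf, 32): OK
  at node 1 with bounds (-inf, 27): OK
  at node 15 with bounds (1, 27): OK
  at node 17 with bounds (15, 27): OK
  at node 39 with bounds (32, +inf): OK
  at node 49 with bounds (39, +inf): OK
  at node 45 with bounds (39, 49): OK
No violation found at any node.
Result: Valid BST


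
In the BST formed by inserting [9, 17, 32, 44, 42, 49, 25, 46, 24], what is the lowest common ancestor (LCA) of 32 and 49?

Tree insertion order: [9, 17, 32, 44, 42, 49, 25, 46, 24]
Tree (level-order array): [9, None, 17, None, 32, 25, 44, 24, None, 42, 49, None, None, None, None, 46]
In a BST, the LCA of p=32, q=49 is the first node v on the
root-to-leaf path with p <= v <= q (go left if both < v, right if both > v).
Walk from root:
  at 9: both 32 and 49 > 9, go right
  at 17: both 32 and 49 > 17, go right
  at 32: 32 <= 32 <= 49, this is the LCA
LCA = 32


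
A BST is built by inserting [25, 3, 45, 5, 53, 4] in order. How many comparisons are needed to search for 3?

Search path for 3: 25 -> 3
Found: True
Comparisons: 2


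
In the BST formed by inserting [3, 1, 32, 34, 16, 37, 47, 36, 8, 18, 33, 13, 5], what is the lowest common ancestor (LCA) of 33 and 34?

Tree insertion order: [3, 1, 32, 34, 16, 37, 47, 36, 8, 18, 33, 13, 5]
Tree (level-order array): [3, 1, 32, None, None, 16, 34, 8, 18, 33, 37, 5, 13, None, None, None, None, 36, 47]
In a BST, the LCA of p=33, q=34 is the first node v on the
root-to-leaf path with p <= v <= q (go left if both < v, right if both > v).
Walk from root:
  at 3: both 33 and 34 > 3, go right
  at 32: both 33 and 34 > 32, go right
  at 34: 33 <= 34 <= 34, this is the LCA
LCA = 34


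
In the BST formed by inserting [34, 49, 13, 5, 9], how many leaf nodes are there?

Tree built from: [34, 49, 13, 5, 9]
Tree (level-order array): [34, 13, 49, 5, None, None, None, None, 9]
Rule: A leaf has 0 children.
Per-node child counts:
  node 34: 2 child(ren)
  node 13: 1 child(ren)
  node 5: 1 child(ren)
  node 9: 0 child(ren)
  node 49: 0 child(ren)
Matching nodes: [9, 49]
Count of leaf nodes: 2


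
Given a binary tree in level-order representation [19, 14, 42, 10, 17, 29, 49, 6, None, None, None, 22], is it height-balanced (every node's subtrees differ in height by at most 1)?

Tree (level-order array): [19, 14, 42, 10, 17, 29, 49, 6, None, None, None, 22]
Definition: a tree is height-balanced if, at every node, |h(left) - h(right)| <= 1 (empty subtree has height -1).
Bottom-up per-node check:
  node 6: h_left=-1, h_right=-1, diff=0 [OK], height=0
  node 10: h_left=0, h_right=-1, diff=1 [OK], height=1
  node 17: h_left=-1, h_right=-1, diff=0 [OK], height=0
  node 14: h_left=1, h_right=0, diff=1 [OK], height=2
  node 22: h_left=-1, h_right=-1, diff=0 [OK], height=0
  node 29: h_left=0, h_right=-1, diff=1 [OK], height=1
  node 49: h_left=-1, h_right=-1, diff=0 [OK], height=0
  node 42: h_left=1, h_right=0, diff=1 [OK], height=2
  node 19: h_left=2, h_right=2, diff=0 [OK], height=3
All nodes satisfy the balance condition.
Result: Balanced


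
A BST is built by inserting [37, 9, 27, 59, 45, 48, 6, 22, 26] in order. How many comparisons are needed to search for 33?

Search path for 33: 37 -> 9 -> 27
Found: False
Comparisons: 3


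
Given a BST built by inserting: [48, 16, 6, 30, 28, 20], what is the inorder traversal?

Tree insertion order: [48, 16, 6, 30, 28, 20]
Tree (level-order array): [48, 16, None, 6, 30, None, None, 28, None, 20]
Inorder traversal: [6, 16, 20, 28, 30, 48]


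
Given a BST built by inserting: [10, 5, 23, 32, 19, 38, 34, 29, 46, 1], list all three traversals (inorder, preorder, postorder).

Tree insertion order: [10, 5, 23, 32, 19, 38, 34, 29, 46, 1]
Tree (level-order array): [10, 5, 23, 1, None, 19, 32, None, None, None, None, 29, 38, None, None, 34, 46]
Inorder (L, root, R): [1, 5, 10, 19, 23, 29, 32, 34, 38, 46]
Preorder (root, L, R): [10, 5, 1, 23, 19, 32, 29, 38, 34, 46]
Postorder (L, R, root): [1, 5, 19, 29, 34, 46, 38, 32, 23, 10]


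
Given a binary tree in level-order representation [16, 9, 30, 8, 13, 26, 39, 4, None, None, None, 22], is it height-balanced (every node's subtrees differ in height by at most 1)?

Tree (level-order array): [16, 9, 30, 8, 13, 26, 39, 4, None, None, None, 22]
Definition: a tree is height-balanced if, at every node, |h(left) - h(right)| <= 1 (empty subtree has height -1).
Bottom-up per-node check:
  node 4: h_left=-1, h_right=-1, diff=0 [OK], height=0
  node 8: h_left=0, h_right=-1, diff=1 [OK], height=1
  node 13: h_left=-1, h_right=-1, diff=0 [OK], height=0
  node 9: h_left=1, h_right=0, diff=1 [OK], height=2
  node 22: h_left=-1, h_right=-1, diff=0 [OK], height=0
  node 26: h_left=0, h_right=-1, diff=1 [OK], height=1
  node 39: h_left=-1, h_right=-1, diff=0 [OK], height=0
  node 30: h_left=1, h_right=0, diff=1 [OK], height=2
  node 16: h_left=2, h_right=2, diff=0 [OK], height=3
All nodes satisfy the balance condition.
Result: Balanced


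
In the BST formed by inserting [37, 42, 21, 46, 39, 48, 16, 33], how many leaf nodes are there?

Tree built from: [37, 42, 21, 46, 39, 48, 16, 33]
Tree (level-order array): [37, 21, 42, 16, 33, 39, 46, None, None, None, None, None, None, None, 48]
Rule: A leaf has 0 children.
Per-node child counts:
  node 37: 2 child(ren)
  node 21: 2 child(ren)
  node 16: 0 child(ren)
  node 33: 0 child(ren)
  node 42: 2 child(ren)
  node 39: 0 child(ren)
  node 46: 1 child(ren)
  node 48: 0 child(ren)
Matching nodes: [16, 33, 39, 48]
Count of leaf nodes: 4


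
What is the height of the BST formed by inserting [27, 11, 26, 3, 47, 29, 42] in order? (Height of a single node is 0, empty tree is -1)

Insertion order: [27, 11, 26, 3, 47, 29, 42]
Tree (level-order array): [27, 11, 47, 3, 26, 29, None, None, None, None, None, None, 42]
Compute height bottom-up (empty subtree = -1):
  height(3) = 1 + max(-1, -1) = 0
  height(26) = 1 + max(-1, -1) = 0
  height(11) = 1 + max(0, 0) = 1
  height(42) = 1 + max(-1, -1) = 0
  height(29) = 1 + max(-1, 0) = 1
  height(47) = 1 + max(1, -1) = 2
  height(27) = 1 + max(1, 2) = 3
Height = 3


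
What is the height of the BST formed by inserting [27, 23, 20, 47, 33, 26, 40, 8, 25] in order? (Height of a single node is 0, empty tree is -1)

Insertion order: [27, 23, 20, 47, 33, 26, 40, 8, 25]
Tree (level-order array): [27, 23, 47, 20, 26, 33, None, 8, None, 25, None, None, 40]
Compute height bottom-up (empty subtree = -1):
  height(8) = 1 + max(-1, -1) = 0
  height(20) = 1 + max(0, -1) = 1
  height(25) = 1 + max(-1, -1) = 0
  height(26) = 1 + max(0, -1) = 1
  height(23) = 1 + max(1, 1) = 2
  height(40) = 1 + max(-1, -1) = 0
  height(33) = 1 + max(-1, 0) = 1
  height(47) = 1 + max(1, -1) = 2
  height(27) = 1 + max(2, 2) = 3
Height = 3


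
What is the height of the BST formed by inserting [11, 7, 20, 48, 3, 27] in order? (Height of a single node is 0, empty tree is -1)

Insertion order: [11, 7, 20, 48, 3, 27]
Tree (level-order array): [11, 7, 20, 3, None, None, 48, None, None, 27]
Compute height bottom-up (empty subtree = -1):
  height(3) = 1 + max(-1, -1) = 0
  height(7) = 1 + max(0, -1) = 1
  height(27) = 1 + max(-1, -1) = 0
  height(48) = 1 + max(0, -1) = 1
  height(20) = 1 + max(-1, 1) = 2
  height(11) = 1 + max(1, 2) = 3
Height = 3


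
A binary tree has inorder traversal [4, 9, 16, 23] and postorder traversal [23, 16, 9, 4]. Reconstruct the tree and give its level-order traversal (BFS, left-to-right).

Inorder:   [4, 9, 16, 23]
Postorder: [23, 16, 9, 4]
Algorithm: postorder visits root last, so walk postorder right-to-left;
each value is the root of the current inorder slice — split it at that
value, recurse on the right subtree first, then the left.
Recursive splits:
  root=4; inorder splits into left=[], right=[9, 16, 23]
  root=9; inorder splits into left=[], right=[16, 23]
  root=16; inorder splits into left=[], right=[23]
  root=23; inorder splits into left=[], right=[]
Reconstructed level-order: [4, 9, 16, 23]


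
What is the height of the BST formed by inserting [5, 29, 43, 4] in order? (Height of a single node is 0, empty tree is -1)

Insertion order: [5, 29, 43, 4]
Tree (level-order array): [5, 4, 29, None, None, None, 43]
Compute height bottom-up (empty subtree = -1):
  height(4) = 1 + max(-1, -1) = 0
  height(43) = 1 + max(-1, -1) = 0
  height(29) = 1 + max(-1, 0) = 1
  height(5) = 1 + max(0, 1) = 2
Height = 2


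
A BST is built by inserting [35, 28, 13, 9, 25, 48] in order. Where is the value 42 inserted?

Starting tree (level order): [35, 28, 48, 13, None, None, None, 9, 25]
Insertion path: 35 -> 48
Result: insert 42 as left child of 48
Final tree (level order): [35, 28, 48, 13, None, 42, None, 9, 25]


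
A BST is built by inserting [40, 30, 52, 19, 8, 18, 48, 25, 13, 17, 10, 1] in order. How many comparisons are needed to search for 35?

Search path for 35: 40 -> 30
Found: False
Comparisons: 2


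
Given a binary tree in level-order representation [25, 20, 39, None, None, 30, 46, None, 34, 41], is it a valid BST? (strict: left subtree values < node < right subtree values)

Level-order array: [25, 20, 39, None, None, 30, 46, None, 34, 41]
Validate using subtree bounds (lo, hi): at each node, require lo < value < hi,
then recurse left with hi=value and right with lo=value.
Preorder trace (stopping at first violation):
  at node 25 with bounds (-inf, +inf): OK
  at node 20 with bounds (-inf, 25): OK
  at node 39 with bounds (25, +inf): OK
  at node 30 with bounds (25, 39): OK
  at node 34 with bounds (30, 39): OK
  at node 46 with bounds (39, +inf): OK
  at node 41 with bounds (39, 46): OK
No violation found at any node.
Result: Valid BST


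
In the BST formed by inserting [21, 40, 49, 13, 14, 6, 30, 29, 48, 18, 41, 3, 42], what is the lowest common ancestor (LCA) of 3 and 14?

Tree insertion order: [21, 40, 49, 13, 14, 6, 30, 29, 48, 18, 41, 3, 42]
Tree (level-order array): [21, 13, 40, 6, 14, 30, 49, 3, None, None, 18, 29, None, 48, None, None, None, None, None, None, None, 41, None, None, 42]
In a BST, the LCA of p=3, q=14 is the first node v on the
root-to-leaf path with p <= v <= q (go left if both < v, right if both > v).
Walk from root:
  at 21: both 3 and 14 < 21, go left
  at 13: 3 <= 13 <= 14, this is the LCA
LCA = 13


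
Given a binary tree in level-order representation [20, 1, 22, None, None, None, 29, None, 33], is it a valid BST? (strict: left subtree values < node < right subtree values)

Level-order array: [20, 1, 22, None, None, None, 29, None, 33]
Validate using subtree bounds (lo, hi): at each node, require lo < value < hi,
then recurse left with hi=value and right with lo=value.
Preorder trace (stopping at first violation):
  at node 20 with bounds (-inf, +inf): OK
  at node 1 with bounds (-inf, 20): OK
  at node 22 with bounds (20, +inf): OK
  at node 29 with bounds (22, +inf): OK
  at node 33 with bounds (29, +inf): OK
No violation found at any node.
Result: Valid BST


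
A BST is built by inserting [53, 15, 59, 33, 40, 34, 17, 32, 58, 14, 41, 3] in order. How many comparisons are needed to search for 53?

Search path for 53: 53
Found: True
Comparisons: 1


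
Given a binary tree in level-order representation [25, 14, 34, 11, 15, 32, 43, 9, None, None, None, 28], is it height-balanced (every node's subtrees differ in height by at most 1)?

Tree (level-order array): [25, 14, 34, 11, 15, 32, 43, 9, None, None, None, 28]
Definition: a tree is height-balanced if, at every node, |h(left) - h(right)| <= 1 (empty subtree has height -1).
Bottom-up per-node check:
  node 9: h_left=-1, h_right=-1, diff=0 [OK], height=0
  node 11: h_left=0, h_right=-1, diff=1 [OK], height=1
  node 15: h_left=-1, h_right=-1, diff=0 [OK], height=0
  node 14: h_left=1, h_right=0, diff=1 [OK], height=2
  node 28: h_left=-1, h_right=-1, diff=0 [OK], height=0
  node 32: h_left=0, h_right=-1, diff=1 [OK], height=1
  node 43: h_left=-1, h_right=-1, diff=0 [OK], height=0
  node 34: h_left=1, h_right=0, diff=1 [OK], height=2
  node 25: h_left=2, h_right=2, diff=0 [OK], height=3
All nodes satisfy the balance condition.
Result: Balanced


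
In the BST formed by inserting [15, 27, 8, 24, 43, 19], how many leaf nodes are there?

Tree built from: [15, 27, 8, 24, 43, 19]
Tree (level-order array): [15, 8, 27, None, None, 24, 43, 19]
Rule: A leaf has 0 children.
Per-node child counts:
  node 15: 2 child(ren)
  node 8: 0 child(ren)
  node 27: 2 child(ren)
  node 24: 1 child(ren)
  node 19: 0 child(ren)
  node 43: 0 child(ren)
Matching nodes: [8, 19, 43]
Count of leaf nodes: 3


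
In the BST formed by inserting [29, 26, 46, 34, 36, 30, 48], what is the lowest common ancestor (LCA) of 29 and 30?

Tree insertion order: [29, 26, 46, 34, 36, 30, 48]
Tree (level-order array): [29, 26, 46, None, None, 34, 48, 30, 36]
In a BST, the LCA of p=29, q=30 is the first node v on the
root-to-leaf path with p <= v <= q (go left if both < v, right if both > v).
Walk from root:
  at 29: 29 <= 29 <= 30, this is the LCA
LCA = 29


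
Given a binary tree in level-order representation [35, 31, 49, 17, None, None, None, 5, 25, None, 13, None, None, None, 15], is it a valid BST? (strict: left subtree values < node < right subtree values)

Level-order array: [35, 31, 49, 17, None, None, None, 5, 25, None, 13, None, None, None, 15]
Validate using subtree bounds (lo, hi): at each node, require lo < value < hi,
then recurse left with hi=value and right with lo=value.
Preorder trace (stopping at first violation):
  at node 35 with bounds (-inf, +inf): OK
  at node 31 with bounds (-inf, 35): OK
  at node 17 with bounds (-inf, 31): OK
  at node 5 with bounds (-inf, 17): OK
  at node 13 with bounds (5, 17): OK
  at node 15 with bounds (13, 17): OK
  at node 25 with bounds (17, 31): OK
  at node 49 with bounds (35, +inf): OK
No violation found at any node.
Result: Valid BST


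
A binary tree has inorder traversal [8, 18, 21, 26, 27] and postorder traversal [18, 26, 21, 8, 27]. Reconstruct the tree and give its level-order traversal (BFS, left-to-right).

Inorder:   [8, 18, 21, 26, 27]
Postorder: [18, 26, 21, 8, 27]
Algorithm: postorder visits root last, so walk postorder right-to-left;
each value is the root of the current inorder slice — split it at that
value, recurse on the right subtree first, then the left.
Recursive splits:
  root=27; inorder splits into left=[8, 18, 21, 26], right=[]
  root=8; inorder splits into left=[], right=[18, 21, 26]
  root=21; inorder splits into left=[18], right=[26]
  root=26; inorder splits into left=[], right=[]
  root=18; inorder splits into left=[], right=[]
Reconstructed level-order: [27, 8, 21, 18, 26]


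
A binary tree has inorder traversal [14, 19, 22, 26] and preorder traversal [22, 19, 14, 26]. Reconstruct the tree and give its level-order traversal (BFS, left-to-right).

Inorder:  [14, 19, 22, 26]
Preorder: [22, 19, 14, 26]
Algorithm: preorder visits root first, so consume preorder in order;
for each root, split the current inorder slice at that value into
left-subtree inorder and right-subtree inorder, then recurse.
Recursive splits:
  root=22; inorder splits into left=[14, 19], right=[26]
  root=19; inorder splits into left=[14], right=[]
  root=14; inorder splits into left=[], right=[]
  root=26; inorder splits into left=[], right=[]
Reconstructed level-order: [22, 19, 26, 14]


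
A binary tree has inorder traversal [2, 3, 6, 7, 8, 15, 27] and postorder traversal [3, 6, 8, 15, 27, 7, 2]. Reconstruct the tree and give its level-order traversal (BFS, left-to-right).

Inorder:   [2, 3, 6, 7, 8, 15, 27]
Postorder: [3, 6, 8, 15, 27, 7, 2]
Algorithm: postorder visits root last, so walk postorder right-to-left;
each value is the root of the current inorder slice — split it at that
value, recurse on the right subtree first, then the left.
Recursive splits:
  root=2; inorder splits into left=[], right=[3, 6, 7, 8, 15, 27]
  root=7; inorder splits into left=[3, 6], right=[8, 15, 27]
  root=27; inorder splits into left=[8, 15], right=[]
  root=15; inorder splits into left=[8], right=[]
  root=8; inorder splits into left=[], right=[]
  root=6; inorder splits into left=[3], right=[]
  root=3; inorder splits into left=[], right=[]
Reconstructed level-order: [2, 7, 6, 27, 3, 15, 8]


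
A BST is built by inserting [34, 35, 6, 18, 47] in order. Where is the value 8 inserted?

Starting tree (level order): [34, 6, 35, None, 18, None, 47]
Insertion path: 34 -> 6 -> 18
Result: insert 8 as left child of 18
Final tree (level order): [34, 6, 35, None, 18, None, 47, 8]
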